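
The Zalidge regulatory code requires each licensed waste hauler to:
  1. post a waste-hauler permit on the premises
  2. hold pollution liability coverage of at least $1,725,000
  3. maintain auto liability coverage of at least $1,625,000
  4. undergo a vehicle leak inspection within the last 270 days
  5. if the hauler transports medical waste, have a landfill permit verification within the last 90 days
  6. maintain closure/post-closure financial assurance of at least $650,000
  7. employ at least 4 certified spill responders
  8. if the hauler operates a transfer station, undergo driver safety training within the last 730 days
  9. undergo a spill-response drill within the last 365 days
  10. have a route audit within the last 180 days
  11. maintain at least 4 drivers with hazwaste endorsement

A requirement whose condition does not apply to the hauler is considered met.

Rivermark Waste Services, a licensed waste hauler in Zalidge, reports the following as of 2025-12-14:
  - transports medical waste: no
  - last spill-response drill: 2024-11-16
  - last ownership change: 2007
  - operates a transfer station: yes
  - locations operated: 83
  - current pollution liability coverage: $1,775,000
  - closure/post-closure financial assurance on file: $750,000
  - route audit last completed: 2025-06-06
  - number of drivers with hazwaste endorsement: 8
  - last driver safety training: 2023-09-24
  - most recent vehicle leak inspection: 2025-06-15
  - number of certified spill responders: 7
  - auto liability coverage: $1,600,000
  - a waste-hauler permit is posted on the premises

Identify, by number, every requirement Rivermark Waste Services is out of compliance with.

3, 8, 9, 10

1. waste-hauler permit present → met
2. pollution liability coverage $1,775,000 ≥ $1,725,000 → met
3. auto liability coverage $1,600,000 < $1,625,000 → not met
4. vehicle leak inspection 182 days ago vs limit 270 → met
5. condition 'transports medical waste' does not hold → requirement n/a → met
6. closure/post-closure financial assurance $750,000 ≥ $650,000 → met
7. certified spill responders 7 ≥ 4 → met
8. condition 'operates a transfer station' holds; driver safety training 812 days ago vs limit 730 → not met
9. spill-response drill 393 days ago vs limit 365 → not met
10. route audit 191 days ago vs limit 180 → not met
11. drivers with hazwaste endorsement 8 ≥ 4 → met
Not met: 3, 8, 9, 10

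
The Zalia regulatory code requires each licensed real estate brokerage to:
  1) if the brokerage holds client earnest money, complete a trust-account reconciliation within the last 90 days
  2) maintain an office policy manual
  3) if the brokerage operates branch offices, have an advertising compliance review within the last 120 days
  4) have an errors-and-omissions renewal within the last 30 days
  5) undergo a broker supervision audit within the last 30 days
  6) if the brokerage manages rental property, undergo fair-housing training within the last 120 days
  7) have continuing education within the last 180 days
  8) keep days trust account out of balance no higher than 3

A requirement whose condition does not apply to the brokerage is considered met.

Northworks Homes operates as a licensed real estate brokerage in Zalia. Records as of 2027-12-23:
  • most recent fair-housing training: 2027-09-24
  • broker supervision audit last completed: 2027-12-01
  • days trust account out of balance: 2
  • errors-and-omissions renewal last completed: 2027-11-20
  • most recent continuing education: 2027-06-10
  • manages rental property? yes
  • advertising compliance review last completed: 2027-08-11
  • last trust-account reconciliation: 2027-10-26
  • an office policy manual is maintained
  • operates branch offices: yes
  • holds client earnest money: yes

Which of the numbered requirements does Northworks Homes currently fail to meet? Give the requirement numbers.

1. condition 'holds client earnest money' holds; trust-account reconciliation 58 days ago vs limit 90 → met
2. office policy manual present → met
3. condition 'operates branch offices' holds; advertising compliance review 134 days ago vs limit 120 → not met
4. errors-and-omissions renewal 33 days ago vs limit 30 → not met
5. broker supervision audit 22 days ago vs limit 30 → met
6. condition 'manages rental property' holds; fair-housing training 90 days ago vs limit 120 → met
7. continuing education 196 days ago vs limit 180 → not met
8. days trust account out of balance 2 ≤ 3 → met
Not met: 3, 4, 7

3, 4, 7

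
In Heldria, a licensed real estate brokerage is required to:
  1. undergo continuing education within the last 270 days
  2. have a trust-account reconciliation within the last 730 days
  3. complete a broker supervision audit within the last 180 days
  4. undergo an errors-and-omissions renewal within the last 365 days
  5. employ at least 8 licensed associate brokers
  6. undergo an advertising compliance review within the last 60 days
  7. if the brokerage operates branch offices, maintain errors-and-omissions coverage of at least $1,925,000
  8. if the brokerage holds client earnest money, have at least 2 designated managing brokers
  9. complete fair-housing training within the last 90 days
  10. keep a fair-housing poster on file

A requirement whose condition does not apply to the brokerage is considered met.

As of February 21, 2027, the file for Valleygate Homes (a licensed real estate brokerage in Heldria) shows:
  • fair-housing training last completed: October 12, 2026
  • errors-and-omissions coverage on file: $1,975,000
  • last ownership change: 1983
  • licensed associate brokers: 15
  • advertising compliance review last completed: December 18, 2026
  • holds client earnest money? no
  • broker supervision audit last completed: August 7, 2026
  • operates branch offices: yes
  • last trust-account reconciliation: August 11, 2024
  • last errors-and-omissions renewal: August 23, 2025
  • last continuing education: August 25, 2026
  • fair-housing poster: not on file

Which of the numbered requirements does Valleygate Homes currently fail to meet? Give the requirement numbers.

1. continuing education 180 days ago vs limit 270 → met
2. trust-account reconciliation 924 days ago vs limit 730 → not met
3. broker supervision audit 198 days ago vs limit 180 → not met
4. errors-and-omissions renewal 547 days ago vs limit 365 → not met
5. licensed associate brokers 15 ≥ 8 → met
6. advertising compliance review 65 days ago vs limit 60 → not met
7. condition 'operates branch offices' holds; errors-and-omissions coverage $1,975,000 ≥ $1,925,000 → met
8. condition 'holds client earnest money' does not hold → requirement n/a → met
9. fair-housing training 132 days ago vs limit 90 → not met
10. fair-housing poster absent → not met
Not met: 2, 3, 4, 6, 9, 10

2, 3, 4, 6, 9, 10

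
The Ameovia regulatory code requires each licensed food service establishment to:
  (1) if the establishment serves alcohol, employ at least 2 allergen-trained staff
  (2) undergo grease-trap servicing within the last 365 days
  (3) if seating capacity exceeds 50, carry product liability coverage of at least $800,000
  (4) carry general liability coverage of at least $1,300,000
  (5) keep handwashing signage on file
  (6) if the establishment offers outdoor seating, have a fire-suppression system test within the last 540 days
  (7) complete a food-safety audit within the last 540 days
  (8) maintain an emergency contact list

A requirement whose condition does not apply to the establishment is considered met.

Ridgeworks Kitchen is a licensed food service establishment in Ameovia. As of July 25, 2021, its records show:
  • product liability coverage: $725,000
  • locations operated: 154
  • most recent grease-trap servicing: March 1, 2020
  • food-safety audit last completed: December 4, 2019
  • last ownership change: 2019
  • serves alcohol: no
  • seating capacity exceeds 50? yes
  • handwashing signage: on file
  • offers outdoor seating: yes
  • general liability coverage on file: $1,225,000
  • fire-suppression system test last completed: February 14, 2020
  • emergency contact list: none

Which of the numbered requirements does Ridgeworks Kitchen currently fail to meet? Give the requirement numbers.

2, 3, 4, 7, 8

1. condition 'serves alcohol' does not hold → requirement n/a → met
2. grease-trap servicing 511 days ago vs limit 365 → not met
3. condition 'seating capacity exceeds 50' holds; product liability coverage $725,000 < $800,000 → not met
4. general liability coverage $1,225,000 < $1,300,000 → not met
5. handwashing signage present → met
6. condition 'offers outdoor seating' holds; fire-suppression system test 527 days ago vs limit 540 → met
7. food-safety audit 599 days ago vs limit 540 → not met
8. emergency contact list absent → not met
Not met: 2, 3, 4, 7, 8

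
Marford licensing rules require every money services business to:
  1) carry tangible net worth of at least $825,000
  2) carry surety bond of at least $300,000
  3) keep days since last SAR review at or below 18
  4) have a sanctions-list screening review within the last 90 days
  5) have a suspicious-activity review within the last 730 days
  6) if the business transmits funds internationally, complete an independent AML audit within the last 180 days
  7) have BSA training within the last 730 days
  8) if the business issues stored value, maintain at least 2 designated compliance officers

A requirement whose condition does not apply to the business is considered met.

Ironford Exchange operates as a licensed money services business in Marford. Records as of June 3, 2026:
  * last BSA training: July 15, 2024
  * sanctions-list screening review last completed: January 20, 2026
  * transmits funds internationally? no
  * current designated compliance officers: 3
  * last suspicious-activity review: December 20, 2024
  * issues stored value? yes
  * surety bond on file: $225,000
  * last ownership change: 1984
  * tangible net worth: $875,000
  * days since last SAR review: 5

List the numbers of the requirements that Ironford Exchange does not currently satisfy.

2, 4

1. tangible net worth $875,000 ≥ $825,000 → met
2. surety bond $225,000 < $300,000 → not met
3. days since last SAR review 5 ≤ 18 → met
4. sanctions-list screening review 134 days ago vs limit 90 → not met
5. suspicious-activity review 530 days ago vs limit 730 → met
6. condition 'transmits funds internationally' does not hold → requirement n/a → met
7. BSA training 688 days ago vs limit 730 → met
8. condition 'issues stored value' holds; designated compliance officers 3 ≥ 2 → met
Not met: 2, 4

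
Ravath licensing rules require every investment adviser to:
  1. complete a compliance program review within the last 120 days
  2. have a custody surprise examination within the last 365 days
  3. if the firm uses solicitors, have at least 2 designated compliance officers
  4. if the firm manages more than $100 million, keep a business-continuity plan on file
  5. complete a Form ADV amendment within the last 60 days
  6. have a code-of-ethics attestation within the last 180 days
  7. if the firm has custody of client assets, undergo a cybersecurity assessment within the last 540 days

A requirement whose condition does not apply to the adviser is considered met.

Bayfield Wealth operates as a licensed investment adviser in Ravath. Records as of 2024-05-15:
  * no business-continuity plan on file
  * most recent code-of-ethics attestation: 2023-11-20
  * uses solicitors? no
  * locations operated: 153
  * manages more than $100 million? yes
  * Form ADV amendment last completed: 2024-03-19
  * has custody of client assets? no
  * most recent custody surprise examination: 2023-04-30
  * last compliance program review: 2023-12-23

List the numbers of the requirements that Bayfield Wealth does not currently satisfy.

1. compliance program review 144 days ago vs limit 120 → not met
2. custody surprise examination 381 days ago vs limit 365 → not met
3. condition 'uses solicitors' does not hold → requirement n/a → met
4. condition 'manages more than $100 million' holds; business-continuity plan absent → not met
5. Form ADV amendment 57 days ago vs limit 60 → met
6. code-of-ethics attestation 177 days ago vs limit 180 → met
7. condition 'has custody of client assets' does not hold → requirement n/a → met
Not met: 1, 2, 4

1, 2, 4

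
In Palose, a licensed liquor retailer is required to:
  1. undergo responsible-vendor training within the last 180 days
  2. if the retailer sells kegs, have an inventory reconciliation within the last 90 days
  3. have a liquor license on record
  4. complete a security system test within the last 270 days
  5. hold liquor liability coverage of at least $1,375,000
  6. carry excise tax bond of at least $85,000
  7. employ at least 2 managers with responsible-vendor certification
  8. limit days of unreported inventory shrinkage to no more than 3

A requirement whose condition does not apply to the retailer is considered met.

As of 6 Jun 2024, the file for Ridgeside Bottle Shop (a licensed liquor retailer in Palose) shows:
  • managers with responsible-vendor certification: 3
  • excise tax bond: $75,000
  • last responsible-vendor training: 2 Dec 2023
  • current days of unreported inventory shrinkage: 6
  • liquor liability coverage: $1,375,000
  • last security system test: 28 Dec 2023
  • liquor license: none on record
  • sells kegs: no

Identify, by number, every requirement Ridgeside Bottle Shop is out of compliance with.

1, 3, 6, 8

1. responsible-vendor training 187 days ago vs limit 180 → not met
2. condition 'sells kegs' does not hold → requirement n/a → met
3. liquor license absent → not met
4. security system test 161 days ago vs limit 270 → met
5. liquor liability coverage $1,375,000 ≥ $1,375,000 → met
6. excise tax bond $75,000 < $85,000 → not met
7. managers with responsible-vendor certification 3 ≥ 2 → met
8. days of unreported inventory shrinkage 6 > 3 → not met
Not met: 1, 3, 6, 8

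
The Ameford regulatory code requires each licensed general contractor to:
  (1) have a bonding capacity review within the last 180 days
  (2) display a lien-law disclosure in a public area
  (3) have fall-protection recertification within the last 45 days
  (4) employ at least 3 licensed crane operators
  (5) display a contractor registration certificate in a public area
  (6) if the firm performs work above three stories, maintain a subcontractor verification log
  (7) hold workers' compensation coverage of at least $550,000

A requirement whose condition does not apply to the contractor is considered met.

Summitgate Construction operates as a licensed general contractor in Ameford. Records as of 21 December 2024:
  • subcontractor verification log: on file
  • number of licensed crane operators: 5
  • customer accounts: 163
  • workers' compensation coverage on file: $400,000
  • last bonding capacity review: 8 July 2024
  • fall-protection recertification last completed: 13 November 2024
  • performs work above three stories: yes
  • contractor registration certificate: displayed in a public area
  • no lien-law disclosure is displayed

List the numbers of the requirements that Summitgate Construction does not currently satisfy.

2, 7

1. bonding capacity review 166 days ago vs limit 180 → met
2. lien-law disclosure absent → not met
3. fall-protection recertification 38 days ago vs limit 45 → met
4. licensed crane operators 5 ≥ 3 → met
5. contractor registration certificate present → met
6. condition 'performs work above three stories' holds; subcontractor verification log present → met
7. workers' compensation coverage $400,000 < $550,000 → not met
Not met: 2, 7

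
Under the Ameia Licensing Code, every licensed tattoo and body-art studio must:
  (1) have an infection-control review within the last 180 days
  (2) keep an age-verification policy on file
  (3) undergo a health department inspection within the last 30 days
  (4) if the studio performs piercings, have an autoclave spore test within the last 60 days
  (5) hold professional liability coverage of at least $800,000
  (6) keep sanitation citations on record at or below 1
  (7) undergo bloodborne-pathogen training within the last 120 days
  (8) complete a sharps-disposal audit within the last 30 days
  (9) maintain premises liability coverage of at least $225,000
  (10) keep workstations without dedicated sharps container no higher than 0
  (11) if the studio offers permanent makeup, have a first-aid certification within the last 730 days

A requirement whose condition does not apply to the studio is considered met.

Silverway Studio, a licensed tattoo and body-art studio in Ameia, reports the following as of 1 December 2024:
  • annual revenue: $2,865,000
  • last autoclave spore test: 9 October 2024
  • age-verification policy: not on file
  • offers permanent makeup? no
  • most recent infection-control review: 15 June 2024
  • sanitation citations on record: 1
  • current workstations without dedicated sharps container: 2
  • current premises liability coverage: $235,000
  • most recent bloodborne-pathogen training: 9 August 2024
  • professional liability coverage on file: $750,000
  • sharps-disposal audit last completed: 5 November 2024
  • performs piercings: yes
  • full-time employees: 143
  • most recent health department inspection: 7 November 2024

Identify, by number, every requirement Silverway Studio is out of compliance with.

2, 5, 10

1. infection-control review 169 days ago vs limit 180 → met
2. age-verification policy absent → not met
3. health department inspection 24 days ago vs limit 30 → met
4. condition 'performs piercings' holds; autoclave spore test 53 days ago vs limit 60 → met
5. professional liability coverage $750,000 < $800,000 → not met
6. sanitation citations on record 1 ≤ 1 → met
7. bloodborne-pathogen training 114 days ago vs limit 120 → met
8. sharps-disposal audit 26 days ago vs limit 30 → met
9. premises liability coverage $235,000 ≥ $225,000 → met
10. workstations without dedicated sharps container 2 > 0 → not met
11. condition 'offers permanent makeup' does not hold → requirement n/a → met
Not met: 2, 5, 10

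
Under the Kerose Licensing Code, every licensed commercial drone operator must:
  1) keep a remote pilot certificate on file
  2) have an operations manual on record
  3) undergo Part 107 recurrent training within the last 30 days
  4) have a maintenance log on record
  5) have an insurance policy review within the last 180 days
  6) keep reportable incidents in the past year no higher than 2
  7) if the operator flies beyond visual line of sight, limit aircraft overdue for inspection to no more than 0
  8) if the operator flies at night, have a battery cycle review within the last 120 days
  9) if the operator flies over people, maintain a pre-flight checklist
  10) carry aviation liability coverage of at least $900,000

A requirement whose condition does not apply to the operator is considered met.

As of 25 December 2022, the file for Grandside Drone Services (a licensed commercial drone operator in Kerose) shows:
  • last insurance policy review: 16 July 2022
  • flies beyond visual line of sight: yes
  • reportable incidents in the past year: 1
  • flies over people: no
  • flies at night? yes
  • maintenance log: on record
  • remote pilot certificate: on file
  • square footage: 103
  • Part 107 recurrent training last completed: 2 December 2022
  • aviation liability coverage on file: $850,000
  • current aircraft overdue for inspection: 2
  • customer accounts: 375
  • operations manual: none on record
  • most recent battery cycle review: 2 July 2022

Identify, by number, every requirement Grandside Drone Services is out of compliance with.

2, 7, 8, 10

1. remote pilot certificate present → met
2. operations manual absent → not met
3. Part 107 recurrent training 23 days ago vs limit 30 → met
4. maintenance log present → met
5. insurance policy review 162 days ago vs limit 180 → met
6. reportable incidents in the past year 1 ≤ 2 → met
7. condition 'flies beyond visual line of sight' holds; aircraft overdue for inspection 2 > 0 → not met
8. condition 'flies at night' holds; battery cycle review 176 days ago vs limit 120 → not met
9. condition 'flies over people' does not hold → requirement n/a → met
10. aviation liability coverage $850,000 < $900,000 → not met
Not met: 2, 7, 8, 10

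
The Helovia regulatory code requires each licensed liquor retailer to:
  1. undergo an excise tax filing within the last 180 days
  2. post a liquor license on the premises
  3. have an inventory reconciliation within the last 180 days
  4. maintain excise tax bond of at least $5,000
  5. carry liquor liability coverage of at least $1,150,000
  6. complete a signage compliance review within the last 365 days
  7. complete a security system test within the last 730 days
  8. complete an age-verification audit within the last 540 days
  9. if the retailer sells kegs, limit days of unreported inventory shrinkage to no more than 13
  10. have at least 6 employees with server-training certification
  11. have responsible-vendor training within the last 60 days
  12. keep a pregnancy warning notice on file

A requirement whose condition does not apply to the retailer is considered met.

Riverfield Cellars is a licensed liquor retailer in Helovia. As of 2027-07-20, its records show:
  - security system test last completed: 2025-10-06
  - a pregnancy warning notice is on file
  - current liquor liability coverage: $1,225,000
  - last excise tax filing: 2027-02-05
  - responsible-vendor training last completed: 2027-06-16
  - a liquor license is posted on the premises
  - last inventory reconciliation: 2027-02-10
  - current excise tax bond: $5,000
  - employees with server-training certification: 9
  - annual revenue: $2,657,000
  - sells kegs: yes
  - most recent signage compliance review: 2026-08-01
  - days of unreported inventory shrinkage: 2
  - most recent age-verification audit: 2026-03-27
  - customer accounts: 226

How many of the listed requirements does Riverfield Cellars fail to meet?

1. excise tax filing 165 days ago vs limit 180 → met
2. liquor license present → met
3. inventory reconciliation 160 days ago vs limit 180 → met
4. excise tax bond $5,000 ≥ $5,000 → met
5. liquor liability coverage $1,225,000 ≥ $1,150,000 → met
6. signage compliance review 353 days ago vs limit 365 → met
7. security system test 652 days ago vs limit 730 → met
8. age-verification audit 480 days ago vs limit 540 → met
9. condition 'sells kegs' holds; days of unreported inventory shrinkage 2 ≤ 13 → met
10. employees with server-training certification 9 ≥ 6 → met
11. responsible-vendor training 34 days ago vs limit 60 → met
12. pregnancy warning notice present → met
Not met: 0 of 12

0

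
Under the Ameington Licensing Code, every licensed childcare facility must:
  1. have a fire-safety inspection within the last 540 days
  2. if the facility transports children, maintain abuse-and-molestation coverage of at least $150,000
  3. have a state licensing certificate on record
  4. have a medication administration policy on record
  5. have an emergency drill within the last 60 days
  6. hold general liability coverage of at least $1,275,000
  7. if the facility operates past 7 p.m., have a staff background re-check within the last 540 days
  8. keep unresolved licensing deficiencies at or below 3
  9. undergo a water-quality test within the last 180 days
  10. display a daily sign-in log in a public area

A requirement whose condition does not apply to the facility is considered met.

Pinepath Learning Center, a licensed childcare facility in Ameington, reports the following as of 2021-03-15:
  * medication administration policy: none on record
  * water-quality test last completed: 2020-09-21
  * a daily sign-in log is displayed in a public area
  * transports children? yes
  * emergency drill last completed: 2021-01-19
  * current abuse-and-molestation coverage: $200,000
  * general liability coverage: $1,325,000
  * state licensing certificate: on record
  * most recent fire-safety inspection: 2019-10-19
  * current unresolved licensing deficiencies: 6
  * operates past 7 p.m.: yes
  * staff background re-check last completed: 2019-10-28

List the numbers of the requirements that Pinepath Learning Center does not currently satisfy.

4, 8

1. fire-safety inspection 513 days ago vs limit 540 → met
2. condition 'transports children' holds; abuse-and-molestation coverage $200,000 ≥ $150,000 → met
3. state licensing certificate present → met
4. medication administration policy absent → not met
5. emergency drill 55 days ago vs limit 60 → met
6. general liability coverage $1,325,000 ≥ $1,275,000 → met
7. condition 'operates past 7 p.m.' holds; staff background re-check 504 days ago vs limit 540 → met
8. unresolved licensing deficiencies 6 > 3 → not met
9. water-quality test 175 days ago vs limit 180 → met
10. daily sign-in log present → met
Not met: 4, 8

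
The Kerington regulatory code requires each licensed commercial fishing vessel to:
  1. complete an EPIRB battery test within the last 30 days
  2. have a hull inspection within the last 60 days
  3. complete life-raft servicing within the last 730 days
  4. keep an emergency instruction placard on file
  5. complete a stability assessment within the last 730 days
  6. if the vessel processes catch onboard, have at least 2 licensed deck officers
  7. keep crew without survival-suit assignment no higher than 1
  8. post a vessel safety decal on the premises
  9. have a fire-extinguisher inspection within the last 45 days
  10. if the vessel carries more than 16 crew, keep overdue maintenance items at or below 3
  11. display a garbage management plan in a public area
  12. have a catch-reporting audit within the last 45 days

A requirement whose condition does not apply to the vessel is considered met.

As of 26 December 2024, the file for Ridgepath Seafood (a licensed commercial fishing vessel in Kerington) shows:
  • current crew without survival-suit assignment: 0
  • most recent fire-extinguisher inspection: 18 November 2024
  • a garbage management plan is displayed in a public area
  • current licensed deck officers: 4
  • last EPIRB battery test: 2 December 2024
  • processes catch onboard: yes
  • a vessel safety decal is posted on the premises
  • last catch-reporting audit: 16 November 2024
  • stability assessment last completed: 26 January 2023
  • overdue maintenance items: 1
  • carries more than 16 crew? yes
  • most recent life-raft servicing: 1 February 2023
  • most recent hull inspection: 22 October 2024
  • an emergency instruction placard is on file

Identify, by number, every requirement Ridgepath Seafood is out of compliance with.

1. EPIRB battery test 24 days ago vs limit 30 → met
2. hull inspection 65 days ago vs limit 60 → not met
3. life-raft servicing 694 days ago vs limit 730 → met
4. emergency instruction placard present → met
5. stability assessment 700 days ago vs limit 730 → met
6. condition 'processes catch onboard' holds; licensed deck officers 4 ≥ 2 → met
7. crew without survival-suit assignment 0 ≤ 1 → met
8. vessel safety decal present → met
9. fire-extinguisher inspection 38 days ago vs limit 45 → met
10. condition 'carries more than 16 crew' holds; overdue maintenance items 1 ≤ 3 → met
11. garbage management plan present → met
12. catch-reporting audit 40 days ago vs limit 45 → met
Not met: 2

2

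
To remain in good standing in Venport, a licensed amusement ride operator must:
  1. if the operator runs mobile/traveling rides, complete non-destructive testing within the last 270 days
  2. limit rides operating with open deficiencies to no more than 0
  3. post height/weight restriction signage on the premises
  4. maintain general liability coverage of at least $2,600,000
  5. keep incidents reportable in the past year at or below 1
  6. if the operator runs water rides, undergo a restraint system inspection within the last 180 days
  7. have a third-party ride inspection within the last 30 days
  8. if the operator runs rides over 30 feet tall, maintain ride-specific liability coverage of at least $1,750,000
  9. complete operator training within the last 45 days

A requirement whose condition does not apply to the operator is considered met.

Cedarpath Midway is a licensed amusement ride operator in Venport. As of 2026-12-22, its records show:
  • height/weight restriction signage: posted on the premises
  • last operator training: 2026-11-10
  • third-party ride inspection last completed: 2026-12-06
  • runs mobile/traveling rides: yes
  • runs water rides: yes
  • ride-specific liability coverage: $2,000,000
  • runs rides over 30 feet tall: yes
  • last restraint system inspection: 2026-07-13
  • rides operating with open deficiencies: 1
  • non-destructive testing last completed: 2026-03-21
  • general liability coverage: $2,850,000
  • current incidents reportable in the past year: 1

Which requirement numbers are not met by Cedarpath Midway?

1. condition 'runs mobile/traveling rides' holds; non-destructive testing 276 days ago vs limit 270 → not met
2. rides operating with open deficiencies 1 > 0 → not met
3. height/weight restriction signage present → met
4. general liability coverage $2,850,000 ≥ $2,600,000 → met
5. incidents reportable in the past year 1 ≤ 1 → met
6. condition 'runs water rides' holds; restraint system inspection 162 days ago vs limit 180 → met
7. third-party ride inspection 16 days ago vs limit 30 → met
8. condition 'runs rides over 30 feet tall' holds; ride-specific liability coverage $2,000,000 ≥ $1,750,000 → met
9. operator training 42 days ago vs limit 45 → met
Not met: 1, 2

1, 2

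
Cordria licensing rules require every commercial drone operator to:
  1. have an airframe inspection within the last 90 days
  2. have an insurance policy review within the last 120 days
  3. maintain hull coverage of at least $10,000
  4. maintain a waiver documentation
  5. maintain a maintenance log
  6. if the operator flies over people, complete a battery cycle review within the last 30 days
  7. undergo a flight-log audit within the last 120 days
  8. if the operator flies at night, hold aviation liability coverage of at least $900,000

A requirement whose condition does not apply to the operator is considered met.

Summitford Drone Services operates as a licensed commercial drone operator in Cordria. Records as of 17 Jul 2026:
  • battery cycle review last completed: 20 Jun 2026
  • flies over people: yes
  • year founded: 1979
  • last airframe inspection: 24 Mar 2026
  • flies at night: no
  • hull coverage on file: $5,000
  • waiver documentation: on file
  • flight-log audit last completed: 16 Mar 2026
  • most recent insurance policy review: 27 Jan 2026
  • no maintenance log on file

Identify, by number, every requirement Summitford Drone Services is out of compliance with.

1, 2, 3, 5, 7

1. airframe inspection 115 days ago vs limit 90 → not met
2. insurance policy review 171 days ago vs limit 120 → not met
3. hull coverage $5,000 < $10,000 → not met
4. waiver documentation present → met
5. maintenance log absent → not met
6. condition 'flies over people' holds; battery cycle review 27 days ago vs limit 30 → met
7. flight-log audit 123 days ago vs limit 120 → not met
8. condition 'flies at night' does not hold → requirement n/a → met
Not met: 1, 2, 3, 5, 7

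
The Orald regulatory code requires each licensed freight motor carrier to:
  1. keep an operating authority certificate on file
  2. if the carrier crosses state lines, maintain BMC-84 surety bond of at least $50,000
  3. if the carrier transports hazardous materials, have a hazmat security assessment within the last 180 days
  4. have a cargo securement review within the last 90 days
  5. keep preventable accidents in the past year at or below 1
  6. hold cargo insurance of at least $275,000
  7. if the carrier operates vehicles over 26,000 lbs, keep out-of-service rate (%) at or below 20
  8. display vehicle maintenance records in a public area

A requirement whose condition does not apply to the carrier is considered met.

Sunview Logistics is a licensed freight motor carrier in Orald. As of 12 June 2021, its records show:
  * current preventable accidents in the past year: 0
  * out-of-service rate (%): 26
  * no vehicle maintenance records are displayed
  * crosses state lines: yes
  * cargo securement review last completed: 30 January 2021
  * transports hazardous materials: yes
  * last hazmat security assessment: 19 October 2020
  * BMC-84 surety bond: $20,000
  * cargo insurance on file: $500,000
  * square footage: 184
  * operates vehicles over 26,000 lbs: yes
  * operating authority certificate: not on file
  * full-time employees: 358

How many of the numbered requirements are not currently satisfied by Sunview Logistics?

6

1. operating authority certificate absent → not met
2. condition 'crosses state lines' holds; BMC-84 surety bond $20,000 < $50,000 → not met
3. condition 'transports hazardous materials' holds; hazmat security assessment 236 days ago vs limit 180 → not met
4. cargo securement review 133 days ago vs limit 90 → not met
5. preventable accidents in the past year 0 ≤ 1 → met
6. cargo insurance $500,000 ≥ $275,000 → met
7. condition 'operates vehicles over 26,000 lbs' holds; out-of-service rate (%) 26 > 20 → not met
8. vehicle maintenance records absent → not met
Not met: 6 of 8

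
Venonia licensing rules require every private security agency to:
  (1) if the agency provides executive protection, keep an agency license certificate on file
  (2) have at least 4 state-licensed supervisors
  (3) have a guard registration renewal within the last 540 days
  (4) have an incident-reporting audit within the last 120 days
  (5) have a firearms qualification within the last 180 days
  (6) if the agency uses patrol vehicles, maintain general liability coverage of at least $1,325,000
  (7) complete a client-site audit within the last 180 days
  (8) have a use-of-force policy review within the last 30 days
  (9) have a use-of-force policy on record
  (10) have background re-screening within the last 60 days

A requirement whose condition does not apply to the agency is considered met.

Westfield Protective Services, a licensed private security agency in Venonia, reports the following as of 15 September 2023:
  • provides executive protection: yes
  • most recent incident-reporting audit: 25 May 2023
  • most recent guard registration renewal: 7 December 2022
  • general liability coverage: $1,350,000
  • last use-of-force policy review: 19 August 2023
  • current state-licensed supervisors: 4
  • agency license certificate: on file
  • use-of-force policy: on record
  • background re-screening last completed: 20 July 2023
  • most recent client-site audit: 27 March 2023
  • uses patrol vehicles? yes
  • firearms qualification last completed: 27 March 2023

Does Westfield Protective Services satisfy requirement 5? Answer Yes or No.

5. firearms qualification 172 days ago vs limit 180 → met

Yes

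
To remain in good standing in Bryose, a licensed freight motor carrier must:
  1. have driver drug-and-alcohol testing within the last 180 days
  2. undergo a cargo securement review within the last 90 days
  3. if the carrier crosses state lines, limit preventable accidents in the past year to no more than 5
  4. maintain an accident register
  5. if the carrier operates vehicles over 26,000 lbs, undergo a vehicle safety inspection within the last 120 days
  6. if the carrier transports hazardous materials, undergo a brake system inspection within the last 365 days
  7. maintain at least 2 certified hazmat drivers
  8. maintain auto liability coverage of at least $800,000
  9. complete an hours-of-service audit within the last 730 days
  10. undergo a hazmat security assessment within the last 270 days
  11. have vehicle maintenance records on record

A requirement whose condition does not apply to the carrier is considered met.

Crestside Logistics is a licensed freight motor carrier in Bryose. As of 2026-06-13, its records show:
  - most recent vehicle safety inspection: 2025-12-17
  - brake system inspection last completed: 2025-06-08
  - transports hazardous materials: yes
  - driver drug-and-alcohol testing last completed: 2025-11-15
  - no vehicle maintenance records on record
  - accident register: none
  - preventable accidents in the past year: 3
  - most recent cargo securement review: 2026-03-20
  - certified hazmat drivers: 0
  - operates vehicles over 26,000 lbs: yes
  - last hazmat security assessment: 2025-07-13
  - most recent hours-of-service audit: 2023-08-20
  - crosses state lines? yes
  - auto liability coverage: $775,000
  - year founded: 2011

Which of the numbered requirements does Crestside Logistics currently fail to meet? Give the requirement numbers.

1, 4, 5, 6, 7, 8, 9, 10, 11

1. driver drug-and-alcohol testing 210 days ago vs limit 180 → not met
2. cargo securement review 85 days ago vs limit 90 → met
3. condition 'crosses state lines' holds; preventable accidents in the past year 3 ≤ 5 → met
4. accident register absent → not met
5. condition 'operates vehicles over 26,000 lbs' holds; vehicle safety inspection 178 days ago vs limit 120 → not met
6. condition 'transports hazardous materials' holds; brake system inspection 370 days ago vs limit 365 → not met
7. certified hazmat drivers 0 < 2 → not met
8. auto liability coverage $775,000 < $800,000 → not met
9. hours-of-service audit 1028 days ago vs limit 730 → not met
10. hazmat security assessment 335 days ago vs limit 270 → not met
11. vehicle maintenance records absent → not met
Not met: 1, 4, 5, 6, 7, 8, 9, 10, 11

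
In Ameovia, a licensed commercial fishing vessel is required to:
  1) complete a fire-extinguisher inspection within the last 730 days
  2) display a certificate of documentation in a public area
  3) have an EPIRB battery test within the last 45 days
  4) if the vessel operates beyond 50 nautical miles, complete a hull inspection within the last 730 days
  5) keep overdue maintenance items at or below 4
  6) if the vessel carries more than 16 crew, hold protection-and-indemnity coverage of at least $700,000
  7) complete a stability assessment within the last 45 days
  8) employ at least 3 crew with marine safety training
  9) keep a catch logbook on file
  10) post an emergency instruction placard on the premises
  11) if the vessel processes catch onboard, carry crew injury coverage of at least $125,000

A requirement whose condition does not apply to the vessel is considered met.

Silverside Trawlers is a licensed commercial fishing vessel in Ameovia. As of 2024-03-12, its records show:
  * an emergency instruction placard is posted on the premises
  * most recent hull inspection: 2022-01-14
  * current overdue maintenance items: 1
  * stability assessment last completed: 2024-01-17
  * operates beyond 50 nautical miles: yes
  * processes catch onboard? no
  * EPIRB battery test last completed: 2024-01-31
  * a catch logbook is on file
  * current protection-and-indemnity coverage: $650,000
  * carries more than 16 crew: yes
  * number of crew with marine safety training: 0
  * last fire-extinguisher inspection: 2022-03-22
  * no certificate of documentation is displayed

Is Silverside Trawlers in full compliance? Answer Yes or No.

1. fire-extinguisher inspection 721 days ago vs limit 730 → met
2. certificate of documentation absent → not met
3. EPIRB battery test 41 days ago vs limit 45 → met
4. condition 'operates beyond 50 nautical miles' holds; hull inspection 788 days ago vs limit 730 → not met
5. overdue maintenance items 1 ≤ 4 → met
6. condition 'carries more than 16 crew' holds; protection-and-indemnity coverage $650,000 < $700,000 → not met
7. stability assessment 55 days ago vs limit 45 → not met
8. crew with marine safety training 0 < 3 → not met
9. catch logbook present → met
10. emergency instruction placard present → met
11. condition 'processes catch onboard' does not hold → requirement n/a → met
Not met: 2, 4, 6, 7, 8

No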